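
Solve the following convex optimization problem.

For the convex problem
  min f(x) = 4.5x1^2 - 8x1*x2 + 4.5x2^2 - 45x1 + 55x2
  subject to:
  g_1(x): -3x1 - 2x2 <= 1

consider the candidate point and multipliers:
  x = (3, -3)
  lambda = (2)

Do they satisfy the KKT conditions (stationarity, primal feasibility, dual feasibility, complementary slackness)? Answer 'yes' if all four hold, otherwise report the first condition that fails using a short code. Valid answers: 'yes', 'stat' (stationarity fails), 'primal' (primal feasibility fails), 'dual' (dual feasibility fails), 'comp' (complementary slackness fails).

Gradient of f: grad f(x) = Q x + c = (6, 4)
Constraint values g_i(x) = a_i^T x - b_i:
  g_1((3, -3)) = -4
Stationarity residual: grad f(x) + sum_i lambda_i a_i = (0, 0)
  -> stationarity OK
Primal feasibility (all g_i <= 0): OK
Dual feasibility (all lambda_i >= 0): OK
Complementary slackness (lambda_i * g_i(x) = 0 for all i): FAILS

Verdict: the first failing condition is complementary_slackness -> comp.

comp


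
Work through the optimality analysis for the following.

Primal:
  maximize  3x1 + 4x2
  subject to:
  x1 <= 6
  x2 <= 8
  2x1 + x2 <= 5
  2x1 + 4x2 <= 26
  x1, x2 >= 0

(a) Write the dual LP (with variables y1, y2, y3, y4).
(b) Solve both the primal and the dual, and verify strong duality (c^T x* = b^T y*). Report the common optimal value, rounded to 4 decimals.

The standard primal-dual pair for 'max c^T x s.t. A x <= b, x >= 0' is:
  Dual:  min b^T y  s.t.  A^T y >= c,  y >= 0.

So the dual LP is:
  minimize  6y1 + 8y2 + 5y3 + 26y4
  subject to:
    y1 + 2y3 + 2y4 >= 3
    y2 + y3 + 4y4 >= 4
    y1, y2, y3, y4 >= 0

Solving the primal: x* = (0, 5).
  primal value c^T x* = 20.
Solving the dual: y* = (0, 0, 4, 0).
  dual value b^T y* = 20.
Strong duality: c^T x* = b^T y*. Confirmed.

20


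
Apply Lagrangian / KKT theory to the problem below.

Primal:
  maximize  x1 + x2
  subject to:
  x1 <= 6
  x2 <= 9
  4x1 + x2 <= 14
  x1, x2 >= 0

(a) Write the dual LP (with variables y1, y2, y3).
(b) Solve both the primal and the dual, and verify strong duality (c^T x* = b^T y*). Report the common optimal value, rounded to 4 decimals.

The standard primal-dual pair for 'max c^T x s.t. A x <= b, x >= 0' is:
  Dual:  min b^T y  s.t.  A^T y >= c,  y >= 0.

So the dual LP is:
  minimize  6y1 + 9y2 + 14y3
  subject to:
    y1 + 4y3 >= 1
    y2 + y3 >= 1
    y1, y2, y3 >= 0

Solving the primal: x* = (1.25, 9).
  primal value c^T x* = 10.25.
Solving the dual: y* = (0, 0.75, 0.25).
  dual value b^T y* = 10.25.
Strong duality: c^T x* = b^T y*. Confirmed.

10.25


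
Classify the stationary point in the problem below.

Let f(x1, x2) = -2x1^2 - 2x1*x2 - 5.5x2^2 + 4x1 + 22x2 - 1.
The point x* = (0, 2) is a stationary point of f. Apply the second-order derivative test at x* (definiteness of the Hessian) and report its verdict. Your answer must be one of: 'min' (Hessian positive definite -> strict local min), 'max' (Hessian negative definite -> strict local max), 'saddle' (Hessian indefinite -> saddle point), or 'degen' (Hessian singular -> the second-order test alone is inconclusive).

Compute the Hessian H = grad^2 f:
  H = [[-4, -2], [-2, -11]]
Verify stationarity: grad f(x*) = H x* + g = (0, 0).
Eigenvalues of H: -11.5311, -3.4689.
Both eigenvalues < 0, so H is negative definite -> x* is a strict local max.

max


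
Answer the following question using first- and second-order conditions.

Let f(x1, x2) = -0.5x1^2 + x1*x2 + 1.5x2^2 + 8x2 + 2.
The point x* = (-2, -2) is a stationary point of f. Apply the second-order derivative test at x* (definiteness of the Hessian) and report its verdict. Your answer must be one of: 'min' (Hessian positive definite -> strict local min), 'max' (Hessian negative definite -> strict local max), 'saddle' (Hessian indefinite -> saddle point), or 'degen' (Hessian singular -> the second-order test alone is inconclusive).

Compute the Hessian H = grad^2 f:
  H = [[-1, 1], [1, 3]]
Verify stationarity: grad f(x*) = H x* + g = (0, 0).
Eigenvalues of H: -1.2361, 3.2361.
Eigenvalues have mixed signs, so H is indefinite -> x* is a saddle point.

saddle


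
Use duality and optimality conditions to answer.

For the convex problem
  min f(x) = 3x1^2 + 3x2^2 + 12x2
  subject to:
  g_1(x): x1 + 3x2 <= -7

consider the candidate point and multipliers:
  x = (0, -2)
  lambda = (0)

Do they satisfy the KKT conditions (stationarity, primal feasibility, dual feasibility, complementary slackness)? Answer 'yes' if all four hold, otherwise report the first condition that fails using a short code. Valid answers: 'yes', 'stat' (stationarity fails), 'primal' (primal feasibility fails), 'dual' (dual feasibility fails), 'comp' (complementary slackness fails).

Gradient of f: grad f(x) = Q x + c = (0, 0)
Constraint values g_i(x) = a_i^T x - b_i:
  g_1((0, -2)) = 1
Stationarity residual: grad f(x) + sum_i lambda_i a_i = (0, 0)
  -> stationarity OK
Primal feasibility (all g_i <= 0): FAILS
Dual feasibility (all lambda_i >= 0): OK
Complementary slackness (lambda_i * g_i(x) = 0 for all i): OK

Verdict: the first failing condition is primal_feasibility -> primal.

primal


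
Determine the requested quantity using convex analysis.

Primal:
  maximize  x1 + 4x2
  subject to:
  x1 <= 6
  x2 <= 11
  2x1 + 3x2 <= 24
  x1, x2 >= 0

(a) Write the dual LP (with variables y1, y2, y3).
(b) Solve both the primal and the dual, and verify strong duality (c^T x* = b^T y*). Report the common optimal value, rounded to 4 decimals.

The standard primal-dual pair for 'max c^T x s.t. A x <= b, x >= 0' is:
  Dual:  min b^T y  s.t.  A^T y >= c,  y >= 0.

So the dual LP is:
  minimize  6y1 + 11y2 + 24y3
  subject to:
    y1 + 2y3 >= 1
    y2 + 3y3 >= 4
    y1, y2, y3 >= 0

Solving the primal: x* = (0, 8).
  primal value c^T x* = 32.
Solving the dual: y* = (0, 0, 1.3333).
  dual value b^T y* = 32.
Strong duality: c^T x* = b^T y*. Confirmed.

32


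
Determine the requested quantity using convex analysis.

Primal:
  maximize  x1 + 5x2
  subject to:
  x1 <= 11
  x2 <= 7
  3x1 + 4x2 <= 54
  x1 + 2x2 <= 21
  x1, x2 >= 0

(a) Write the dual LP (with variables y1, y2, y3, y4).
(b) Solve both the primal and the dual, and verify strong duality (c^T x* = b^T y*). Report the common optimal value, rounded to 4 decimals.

The standard primal-dual pair for 'max c^T x s.t. A x <= b, x >= 0' is:
  Dual:  min b^T y  s.t.  A^T y >= c,  y >= 0.

So the dual LP is:
  minimize  11y1 + 7y2 + 54y3 + 21y4
  subject to:
    y1 + 3y3 + y4 >= 1
    y2 + 4y3 + 2y4 >= 5
    y1, y2, y3, y4 >= 0

Solving the primal: x* = (7, 7).
  primal value c^T x* = 42.
Solving the dual: y* = (0, 3, 0, 1).
  dual value b^T y* = 42.
Strong duality: c^T x* = b^T y*. Confirmed.

42


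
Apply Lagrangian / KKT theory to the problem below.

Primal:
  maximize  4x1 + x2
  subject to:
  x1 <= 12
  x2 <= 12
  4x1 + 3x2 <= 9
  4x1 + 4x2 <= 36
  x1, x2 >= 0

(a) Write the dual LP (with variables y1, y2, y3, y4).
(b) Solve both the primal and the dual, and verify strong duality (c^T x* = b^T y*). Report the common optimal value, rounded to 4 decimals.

The standard primal-dual pair for 'max c^T x s.t. A x <= b, x >= 0' is:
  Dual:  min b^T y  s.t.  A^T y >= c,  y >= 0.

So the dual LP is:
  minimize  12y1 + 12y2 + 9y3 + 36y4
  subject to:
    y1 + 4y3 + 4y4 >= 4
    y2 + 3y3 + 4y4 >= 1
    y1, y2, y3, y4 >= 0

Solving the primal: x* = (2.25, 0).
  primal value c^T x* = 9.
Solving the dual: y* = (0, 0, 1, 0).
  dual value b^T y* = 9.
Strong duality: c^T x* = b^T y*. Confirmed.

9


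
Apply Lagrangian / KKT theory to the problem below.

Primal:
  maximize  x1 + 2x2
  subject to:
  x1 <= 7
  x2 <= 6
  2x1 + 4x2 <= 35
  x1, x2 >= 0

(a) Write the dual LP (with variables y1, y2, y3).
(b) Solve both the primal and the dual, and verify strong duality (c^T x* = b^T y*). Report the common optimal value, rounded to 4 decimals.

The standard primal-dual pair for 'max c^T x s.t. A x <= b, x >= 0' is:
  Dual:  min b^T y  s.t.  A^T y >= c,  y >= 0.

So the dual LP is:
  minimize  7y1 + 6y2 + 35y3
  subject to:
    y1 + 2y3 >= 1
    y2 + 4y3 >= 2
    y1, y2, y3 >= 0

Solving the primal: x* = (5.5, 6).
  primal value c^T x* = 17.5.
Solving the dual: y* = (0, 0, 0.5).
  dual value b^T y* = 17.5.
Strong duality: c^T x* = b^T y*. Confirmed.

17.5


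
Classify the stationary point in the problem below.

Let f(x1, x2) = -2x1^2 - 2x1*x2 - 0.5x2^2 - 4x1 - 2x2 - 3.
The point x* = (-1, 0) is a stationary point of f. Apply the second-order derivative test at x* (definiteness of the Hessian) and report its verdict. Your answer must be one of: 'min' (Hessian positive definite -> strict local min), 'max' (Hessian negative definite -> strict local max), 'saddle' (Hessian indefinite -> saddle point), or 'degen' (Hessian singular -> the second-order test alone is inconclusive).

Compute the Hessian H = grad^2 f:
  H = [[-4, -2], [-2, -1]]
Verify stationarity: grad f(x*) = H x* + g = (0, 0).
Eigenvalues of H: -5, 0.
H has a zero eigenvalue (singular; negative semidefinite but not definite), so H is neither positive definite, negative definite, nor indefinite. The second-order test alone is inconclusive -> degen.
(Indeed, f is constant along the null direction of H through x*, so x* is not a strict local extremum.)

degen


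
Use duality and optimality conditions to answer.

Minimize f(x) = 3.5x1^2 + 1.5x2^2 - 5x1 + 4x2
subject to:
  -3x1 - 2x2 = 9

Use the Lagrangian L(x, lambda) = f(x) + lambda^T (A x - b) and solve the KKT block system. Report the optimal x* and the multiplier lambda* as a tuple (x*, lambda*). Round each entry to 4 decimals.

Form the Lagrangian:
  L(x, lambda) = (1/2) x^T Q x + c^T x + lambda^T (A x - b)
Stationarity (grad_x L = 0): Q x + c + A^T lambda = 0.
Primal feasibility: A x = b.

This gives the KKT block system:
  [ Q   A^T ] [ x     ]   [-c ]
  [ A    0  ] [ lambda ] = [ b ]

Solving the linear system:
  x*      = (-0.6727, -3.4909)
  lambda* = (-3.2364)
  f(x*)   = 9.2636

x* = (-0.6727, -3.4909), lambda* = (-3.2364)


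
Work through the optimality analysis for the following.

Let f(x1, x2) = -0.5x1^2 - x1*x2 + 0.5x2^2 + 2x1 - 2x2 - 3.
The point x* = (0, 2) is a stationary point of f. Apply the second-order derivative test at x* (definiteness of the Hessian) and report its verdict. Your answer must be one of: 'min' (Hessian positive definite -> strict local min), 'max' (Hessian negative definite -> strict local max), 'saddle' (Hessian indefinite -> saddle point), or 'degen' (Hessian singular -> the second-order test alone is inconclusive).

Compute the Hessian H = grad^2 f:
  H = [[-1, -1], [-1, 1]]
Verify stationarity: grad f(x*) = H x* + g = (0, 0).
Eigenvalues of H: -1.4142, 1.4142.
Eigenvalues have mixed signs, so H is indefinite -> x* is a saddle point.

saddle


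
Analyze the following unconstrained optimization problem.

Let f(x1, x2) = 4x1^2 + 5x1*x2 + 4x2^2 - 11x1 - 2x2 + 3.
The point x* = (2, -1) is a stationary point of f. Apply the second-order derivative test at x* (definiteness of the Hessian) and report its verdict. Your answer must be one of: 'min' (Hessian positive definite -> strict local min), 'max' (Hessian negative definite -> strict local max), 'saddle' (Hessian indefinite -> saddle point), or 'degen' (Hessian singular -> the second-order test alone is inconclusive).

Compute the Hessian H = grad^2 f:
  H = [[8, 5], [5, 8]]
Verify stationarity: grad f(x*) = H x* + g = (0, 0).
Eigenvalues of H: 3, 13.
Both eigenvalues > 0, so H is positive definite -> x* is a strict local min.

min


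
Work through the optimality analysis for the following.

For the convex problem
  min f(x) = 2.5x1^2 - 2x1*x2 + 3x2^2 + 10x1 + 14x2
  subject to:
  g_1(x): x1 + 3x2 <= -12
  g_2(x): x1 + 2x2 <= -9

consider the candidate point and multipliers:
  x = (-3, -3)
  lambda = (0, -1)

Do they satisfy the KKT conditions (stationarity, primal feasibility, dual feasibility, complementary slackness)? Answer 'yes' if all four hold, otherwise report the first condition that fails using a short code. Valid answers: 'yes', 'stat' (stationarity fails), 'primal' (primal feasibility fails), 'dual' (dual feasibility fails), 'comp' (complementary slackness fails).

Gradient of f: grad f(x) = Q x + c = (1, 2)
Constraint values g_i(x) = a_i^T x - b_i:
  g_1((-3, -3)) = 0
  g_2((-3, -3)) = 0
Stationarity residual: grad f(x) + sum_i lambda_i a_i = (0, 0)
  -> stationarity OK
Primal feasibility (all g_i <= 0): OK
Dual feasibility (all lambda_i >= 0): FAILS
Complementary slackness (lambda_i * g_i(x) = 0 for all i): OK

Verdict: the first failing condition is dual_feasibility -> dual.

dual


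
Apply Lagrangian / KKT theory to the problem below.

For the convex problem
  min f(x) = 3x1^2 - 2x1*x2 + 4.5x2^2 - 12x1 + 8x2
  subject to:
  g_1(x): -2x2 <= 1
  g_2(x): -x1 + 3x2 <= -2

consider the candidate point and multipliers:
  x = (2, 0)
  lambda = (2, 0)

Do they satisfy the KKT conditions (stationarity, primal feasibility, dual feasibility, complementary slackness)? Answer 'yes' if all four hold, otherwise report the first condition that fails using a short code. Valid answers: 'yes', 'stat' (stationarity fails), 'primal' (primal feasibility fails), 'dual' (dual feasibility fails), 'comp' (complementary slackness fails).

Gradient of f: grad f(x) = Q x + c = (0, 4)
Constraint values g_i(x) = a_i^T x - b_i:
  g_1((2, 0)) = -1
  g_2((2, 0)) = 0
Stationarity residual: grad f(x) + sum_i lambda_i a_i = (0, 0)
  -> stationarity OK
Primal feasibility (all g_i <= 0): OK
Dual feasibility (all lambda_i >= 0): OK
Complementary slackness (lambda_i * g_i(x) = 0 for all i): FAILS

Verdict: the first failing condition is complementary_slackness -> comp.

comp


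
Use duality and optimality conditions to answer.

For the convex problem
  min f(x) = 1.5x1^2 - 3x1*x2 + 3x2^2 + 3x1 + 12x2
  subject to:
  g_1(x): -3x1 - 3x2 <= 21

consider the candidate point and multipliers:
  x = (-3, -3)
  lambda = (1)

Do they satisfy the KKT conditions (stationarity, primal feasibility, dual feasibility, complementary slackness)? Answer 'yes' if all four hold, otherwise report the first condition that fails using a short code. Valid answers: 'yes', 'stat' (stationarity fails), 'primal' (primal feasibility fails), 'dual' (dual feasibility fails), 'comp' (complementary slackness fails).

Gradient of f: grad f(x) = Q x + c = (3, 3)
Constraint values g_i(x) = a_i^T x - b_i:
  g_1((-3, -3)) = -3
Stationarity residual: grad f(x) + sum_i lambda_i a_i = (0, 0)
  -> stationarity OK
Primal feasibility (all g_i <= 0): OK
Dual feasibility (all lambda_i >= 0): OK
Complementary slackness (lambda_i * g_i(x) = 0 for all i): FAILS

Verdict: the first failing condition is complementary_slackness -> comp.

comp


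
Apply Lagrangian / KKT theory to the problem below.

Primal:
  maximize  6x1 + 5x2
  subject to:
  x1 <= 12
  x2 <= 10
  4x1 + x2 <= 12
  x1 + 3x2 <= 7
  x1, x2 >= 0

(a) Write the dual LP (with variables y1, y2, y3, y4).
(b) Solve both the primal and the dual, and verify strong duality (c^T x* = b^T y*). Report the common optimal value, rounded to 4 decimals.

The standard primal-dual pair for 'max c^T x s.t. A x <= b, x >= 0' is:
  Dual:  min b^T y  s.t.  A^T y >= c,  y >= 0.

So the dual LP is:
  minimize  12y1 + 10y2 + 12y3 + 7y4
  subject to:
    y1 + 4y3 + y4 >= 6
    y2 + y3 + 3y4 >= 5
    y1, y2, y3, y4 >= 0

Solving the primal: x* = (2.6364, 1.4545).
  primal value c^T x* = 23.0909.
Solving the dual: y* = (0, 0, 1.1818, 1.2727).
  dual value b^T y* = 23.0909.
Strong duality: c^T x* = b^T y*. Confirmed.

23.0909


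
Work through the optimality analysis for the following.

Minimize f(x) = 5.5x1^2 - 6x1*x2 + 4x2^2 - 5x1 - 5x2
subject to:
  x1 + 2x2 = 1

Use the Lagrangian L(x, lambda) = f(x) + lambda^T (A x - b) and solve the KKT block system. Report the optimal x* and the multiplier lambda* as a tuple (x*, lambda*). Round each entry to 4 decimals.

Form the Lagrangian:
  L(x, lambda) = (1/2) x^T Q x + c^T x + lambda^T (A x - b)
Stationarity (grad_x L = 0): Q x + c + A^T lambda = 0.
Primal feasibility: A x = b.

This gives the KKT block system:
  [ Q   A^T ] [ x     ]   [-c ]
  [ A    0  ] [ lambda ] = [ b ]

Solving the linear system:
  x*      = (0.3947, 0.3026)
  lambda* = (2.4737)
  f(x*)   = -2.9803

x* = (0.3947, 0.3026), lambda* = (2.4737)


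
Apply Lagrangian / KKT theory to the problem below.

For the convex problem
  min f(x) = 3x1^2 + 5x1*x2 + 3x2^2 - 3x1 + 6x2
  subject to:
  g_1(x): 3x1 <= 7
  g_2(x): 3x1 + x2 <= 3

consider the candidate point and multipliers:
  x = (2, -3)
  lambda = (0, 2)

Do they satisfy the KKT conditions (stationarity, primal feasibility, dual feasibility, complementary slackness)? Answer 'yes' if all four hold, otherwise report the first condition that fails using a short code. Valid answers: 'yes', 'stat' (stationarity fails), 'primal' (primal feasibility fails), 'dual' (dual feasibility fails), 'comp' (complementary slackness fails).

Gradient of f: grad f(x) = Q x + c = (-6, -2)
Constraint values g_i(x) = a_i^T x - b_i:
  g_1((2, -3)) = -1
  g_2((2, -3)) = 0
Stationarity residual: grad f(x) + sum_i lambda_i a_i = (0, 0)
  -> stationarity OK
Primal feasibility (all g_i <= 0): OK
Dual feasibility (all lambda_i >= 0): OK
Complementary slackness (lambda_i * g_i(x) = 0 for all i): OK

Verdict: yes, KKT holds.

yes


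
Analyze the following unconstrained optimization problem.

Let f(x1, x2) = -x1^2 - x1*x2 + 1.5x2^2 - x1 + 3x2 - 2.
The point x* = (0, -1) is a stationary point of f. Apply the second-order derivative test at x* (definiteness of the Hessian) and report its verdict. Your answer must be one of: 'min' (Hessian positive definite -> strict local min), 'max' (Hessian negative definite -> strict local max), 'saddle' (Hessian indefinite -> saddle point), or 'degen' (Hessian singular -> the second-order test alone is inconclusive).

Compute the Hessian H = grad^2 f:
  H = [[-2, -1], [-1, 3]]
Verify stationarity: grad f(x*) = H x* + g = (0, 0).
Eigenvalues of H: -2.1926, 3.1926.
Eigenvalues have mixed signs, so H is indefinite -> x* is a saddle point.

saddle


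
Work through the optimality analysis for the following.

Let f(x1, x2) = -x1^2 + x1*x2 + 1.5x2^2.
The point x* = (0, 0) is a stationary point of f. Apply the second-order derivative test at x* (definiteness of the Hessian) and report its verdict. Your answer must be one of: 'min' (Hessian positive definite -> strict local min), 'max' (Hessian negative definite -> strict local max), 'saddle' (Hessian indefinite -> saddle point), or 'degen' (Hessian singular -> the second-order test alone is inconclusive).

Compute the Hessian H = grad^2 f:
  H = [[-2, 1], [1, 3]]
Verify stationarity: grad f(x*) = H x* + g = (0, 0).
Eigenvalues of H: -2.1926, 3.1926.
Eigenvalues have mixed signs, so H is indefinite -> x* is a saddle point.

saddle


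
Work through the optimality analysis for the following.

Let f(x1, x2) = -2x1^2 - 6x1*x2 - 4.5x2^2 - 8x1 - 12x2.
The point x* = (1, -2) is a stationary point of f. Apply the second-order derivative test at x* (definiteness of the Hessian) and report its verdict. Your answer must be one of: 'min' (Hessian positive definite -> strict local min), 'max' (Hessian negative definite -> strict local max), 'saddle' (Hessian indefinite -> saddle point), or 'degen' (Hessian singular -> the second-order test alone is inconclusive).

Compute the Hessian H = grad^2 f:
  H = [[-4, -6], [-6, -9]]
Verify stationarity: grad f(x*) = H x* + g = (0, 0).
Eigenvalues of H: -13, 0.
H has a zero eigenvalue (singular; negative semidefinite but not definite), so H is neither positive definite, negative definite, nor indefinite. The second-order test alone is inconclusive -> degen.
(Indeed, f is constant along the null direction of H through x*, so x* is not a strict local extremum.)

degen


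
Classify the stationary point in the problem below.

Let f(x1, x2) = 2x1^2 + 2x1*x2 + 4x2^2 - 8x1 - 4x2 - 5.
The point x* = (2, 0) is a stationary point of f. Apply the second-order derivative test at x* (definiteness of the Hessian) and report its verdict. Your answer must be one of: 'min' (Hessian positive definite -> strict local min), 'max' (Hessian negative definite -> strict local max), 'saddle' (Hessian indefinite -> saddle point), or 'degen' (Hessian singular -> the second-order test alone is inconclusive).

Compute the Hessian H = grad^2 f:
  H = [[4, 2], [2, 8]]
Verify stationarity: grad f(x*) = H x* + g = (0, 0).
Eigenvalues of H: 3.1716, 8.8284.
Both eigenvalues > 0, so H is positive definite -> x* is a strict local min.

min


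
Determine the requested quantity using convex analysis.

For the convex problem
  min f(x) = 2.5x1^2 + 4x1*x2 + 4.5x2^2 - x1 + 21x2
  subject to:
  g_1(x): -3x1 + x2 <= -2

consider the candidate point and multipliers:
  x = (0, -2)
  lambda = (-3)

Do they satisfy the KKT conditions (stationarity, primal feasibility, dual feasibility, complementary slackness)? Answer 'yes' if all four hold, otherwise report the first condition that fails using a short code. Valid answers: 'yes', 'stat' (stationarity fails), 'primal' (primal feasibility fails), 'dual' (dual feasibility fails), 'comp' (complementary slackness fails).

Gradient of f: grad f(x) = Q x + c = (-9, 3)
Constraint values g_i(x) = a_i^T x - b_i:
  g_1((0, -2)) = 0
Stationarity residual: grad f(x) + sum_i lambda_i a_i = (0, 0)
  -> stationarity OK
Primal feasibility (all g_i <= 0): OK
Dual feasibility (all lambda_i >= 0): FAILS
Complementary slackness (lambda_i * g_i(x) = 0 for all i): OK

Verdict: the first failing condition is dual_feasibility -> dual.

dual


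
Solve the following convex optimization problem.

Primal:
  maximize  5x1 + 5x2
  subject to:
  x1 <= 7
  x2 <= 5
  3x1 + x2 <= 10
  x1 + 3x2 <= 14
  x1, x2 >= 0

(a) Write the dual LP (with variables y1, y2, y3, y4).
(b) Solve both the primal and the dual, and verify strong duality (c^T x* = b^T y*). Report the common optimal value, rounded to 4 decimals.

The standard primal-dual pair for 'max c^T x s.t. A x <= b, x >= 0' is:
  Dual:  min b^T y  s.t.  A^T y >= c,  y >= 0.

So the dual LP is:
  minimize  7y1 + 5y2 + 10y3 + 14y4
  subject to:
    y1 + 3y3 + y4 >= 5
    y2 + y3 + 3y4 >= 5
    y1, y2, y3, y4 >= 0

Solving the primal: x* = (2, 4).
  primal value c^T x* = 30.
Solving the dual: y* = (0, 0, 1.25, 1.25).
  dual value b^T y* = 30.
Strong duality: c^T x* = b^T y*. Confirmed.

30


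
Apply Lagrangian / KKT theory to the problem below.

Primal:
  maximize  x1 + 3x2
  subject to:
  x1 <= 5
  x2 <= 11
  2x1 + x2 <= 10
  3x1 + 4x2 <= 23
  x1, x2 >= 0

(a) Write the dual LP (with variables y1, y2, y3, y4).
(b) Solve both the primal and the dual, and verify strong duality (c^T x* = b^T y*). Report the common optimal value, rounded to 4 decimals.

The standard primal-dual pair for 'max c^T x s.t. A x <= b, x >= 0' is:
  Dual:  min b^T y  s.t.  A^T y >= c,  y >= 0.

So the dual LP is:
  minimize  5y1 + 11y2 + 10y3 + 23y4
  subject to:
    y1 + 2y3 + 3y4 >= 1
    y2 + y3 + 4y4 >= 3
    y1, y2, y3, y4 >= 0

Solving the primal: x* = (0, 5.75).
  primal value c^T x* = 17.25.
Solving the dual: y* = (0, 0, 0, 0.75).
  dual value b^T y* = 17.25.
Strong duality: c^T x* = b^T y*. Confirmed.

17.25


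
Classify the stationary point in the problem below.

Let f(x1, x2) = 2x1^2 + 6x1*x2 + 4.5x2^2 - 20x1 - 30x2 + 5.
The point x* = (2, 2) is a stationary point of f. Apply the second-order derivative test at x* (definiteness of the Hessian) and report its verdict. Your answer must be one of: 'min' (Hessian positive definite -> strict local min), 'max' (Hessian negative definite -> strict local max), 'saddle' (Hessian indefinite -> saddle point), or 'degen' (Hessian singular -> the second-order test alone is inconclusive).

Compute the Hessian H = grad^2 f:
  H = [[4, 6], [6, 9]]
Verify stationarity: grad f(x*) = H x* + g = (0, 0).
Eigenvalues of H: 0, 13.
H has a zero eigenvalue (singular; positive semidefinite but not definite), so H is neither positive definite, negative definite, nor indefinite. The second-order test alone is inconclusive -> degen.
(Indeed, f is constant along the null direction of H through x*, so x* is not a strict local extremum.)

degen


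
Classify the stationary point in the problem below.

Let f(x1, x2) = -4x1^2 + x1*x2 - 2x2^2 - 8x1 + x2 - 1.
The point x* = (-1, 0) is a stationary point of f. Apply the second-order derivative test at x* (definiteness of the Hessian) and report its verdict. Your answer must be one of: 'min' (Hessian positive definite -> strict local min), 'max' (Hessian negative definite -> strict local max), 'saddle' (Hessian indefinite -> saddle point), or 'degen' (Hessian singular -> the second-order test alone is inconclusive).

Compute the Hessian H = grad^2 f:
  H = [[-8, 1], [1, -4]]
Verify stationarity: grad f(x*) = H x* + g = (0, 0).
Eigenvalues of H: -8.2361, -3.7639.
Both eigenvalues < 0, so H is negative definite -> x* is a strict local max.

max


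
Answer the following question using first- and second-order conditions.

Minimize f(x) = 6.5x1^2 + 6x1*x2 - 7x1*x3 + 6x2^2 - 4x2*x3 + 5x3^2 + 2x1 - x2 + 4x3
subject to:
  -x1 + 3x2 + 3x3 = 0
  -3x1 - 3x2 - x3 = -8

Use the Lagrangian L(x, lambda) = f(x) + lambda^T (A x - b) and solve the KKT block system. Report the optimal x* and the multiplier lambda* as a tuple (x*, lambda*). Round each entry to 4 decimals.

Form the Lagrangian:
  L(x, lambda) = (1/2) x^T Q x + c^T x + lambda^T (A x - b)
Stationarity (grad_x L = 0): Q x + c + A^T lambda = 0.
Primal feasibility: A x = b.

This gives the KKT block system:
  [ Q   A^T ] [ x     ]   [-c ]
  [ A    0  ] [ lambda ] = [ b ]

Solving the linear system:
  x*      = (2.3846, 0.0256, 0.7692)
  lambda* = (4.3077, 7.8205)
  f(x*)   = 35.1923

x* = (2.3846, 0.0256, 0.7692), lambda* = (4.3077, 7.8205)


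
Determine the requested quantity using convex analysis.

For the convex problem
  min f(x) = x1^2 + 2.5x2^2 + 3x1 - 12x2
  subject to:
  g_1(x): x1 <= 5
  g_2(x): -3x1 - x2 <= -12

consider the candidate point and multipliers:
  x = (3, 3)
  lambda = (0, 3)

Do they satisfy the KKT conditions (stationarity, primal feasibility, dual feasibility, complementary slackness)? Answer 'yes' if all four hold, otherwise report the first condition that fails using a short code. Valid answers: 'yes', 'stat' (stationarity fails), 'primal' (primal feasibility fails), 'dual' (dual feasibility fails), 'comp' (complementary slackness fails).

Gradient of f: grad f(x) = Q x + c = (9, 3)
Constraint values g_i(x) = a_i^T x - b_i:
  g_1((3, 3)) = -2
  g_2((3, 3)) = 0
Stationarity residual: grad f(x) + sum_i lambda_i a_i = (0, 0)
  -> stationarity OK
Primal feasibility (all g_i <= 0): OK
Dual feasibility (all lambda_i >= 0): OK
Complementary slackness (lambda_i * g_i(x) = 0 for all i): OK

Verdict: yes, KKT holds.

yes


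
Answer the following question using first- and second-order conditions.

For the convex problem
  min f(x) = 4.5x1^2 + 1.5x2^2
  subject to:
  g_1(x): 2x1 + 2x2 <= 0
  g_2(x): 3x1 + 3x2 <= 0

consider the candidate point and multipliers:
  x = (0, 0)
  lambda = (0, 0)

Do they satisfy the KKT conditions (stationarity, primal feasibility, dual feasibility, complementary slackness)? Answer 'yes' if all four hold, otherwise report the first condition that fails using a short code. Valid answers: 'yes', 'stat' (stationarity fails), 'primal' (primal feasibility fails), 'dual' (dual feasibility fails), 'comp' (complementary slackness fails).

Gradient of f: grad f(x) = Q x + c = (0, 0)
Constraint values g_i(x) = a_i^T x - b_i:
  g_1((0, 0)) = 0
  g_2((0, 0)) = 0
Stationarity residual: grad f(x) + sum_i lambda_i a_i = (0, 0)
  -> stationarity OK
Primal feasibility (all g_i <= 0): OK
Dual feasibility (all lambda_i >= 0): OK
Complementary slackness (lambda_i * g_i(x) = 0 for all i): OK

Verdict: yes, KKT holds.

yes


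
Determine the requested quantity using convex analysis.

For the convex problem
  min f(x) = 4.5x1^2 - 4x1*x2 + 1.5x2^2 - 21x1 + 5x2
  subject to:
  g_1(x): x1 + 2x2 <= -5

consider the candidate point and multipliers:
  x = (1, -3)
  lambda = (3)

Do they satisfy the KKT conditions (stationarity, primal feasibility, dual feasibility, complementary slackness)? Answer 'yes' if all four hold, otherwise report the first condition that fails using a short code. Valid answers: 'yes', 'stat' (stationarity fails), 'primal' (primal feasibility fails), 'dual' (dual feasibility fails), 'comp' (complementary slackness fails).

Gradient of f: grad f(x) = Q x + c = (0, -8)
Constraint values g_i(x) = a_i^T x - b_i:
  g_1((1, -3)) = 0
Stationarity residual: grad f(x) + sum_i lambda_i a_i = (3, -2)
  -> stationarity FAILS
Primal feasibility (all g_i <= 0): OK
Dual feasibility (all lambda_i >= 0): OK
Complementary slackness (lambda_i * g_i(x) = 0 for all i): OK

Verdict: the first failing condition is stationarity -> stat.

stat


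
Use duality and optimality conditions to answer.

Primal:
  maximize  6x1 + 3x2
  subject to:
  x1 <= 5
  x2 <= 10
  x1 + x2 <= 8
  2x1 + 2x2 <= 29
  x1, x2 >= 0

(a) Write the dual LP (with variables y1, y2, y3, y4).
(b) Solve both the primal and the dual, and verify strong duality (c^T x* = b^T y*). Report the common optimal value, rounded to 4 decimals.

The standard primal-dual pair for 'max c^T x s.t. A x <= b, x >= 0' is:
  Dual:  min b^T y  s.t.  A^T y >= c,  y >= 0.

So the dual LP is:
  minimize  5y1 + 10y2 + 8y3 + 29y4
  subject to:
    y1 + y3 + 2y4 >= 6
    y2 + y3 + 2y4 >= 3
    y1, y2, y3, y4 >= 0

Solving the primal: x* = (5, 3).
  primal value c^T x* = 39.
Solving the dual: y* = (3, 0, 3, 0).
  dual value b^T y* = 39.
Strong duality: c^T x* = b^T y*. Confirmed.

39


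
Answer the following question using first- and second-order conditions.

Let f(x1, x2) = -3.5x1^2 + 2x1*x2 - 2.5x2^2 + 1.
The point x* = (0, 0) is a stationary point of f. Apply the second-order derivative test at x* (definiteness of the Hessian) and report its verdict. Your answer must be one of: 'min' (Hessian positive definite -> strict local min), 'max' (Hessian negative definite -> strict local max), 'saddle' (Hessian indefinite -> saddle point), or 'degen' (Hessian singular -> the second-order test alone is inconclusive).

Compute the Hessian H = grad^2 f:
  H = [[-7, 2], [2, -5]]
Verify stationarity: grad f(x*) = H x* + g = (0, 0).
Eigenvalues of H: -8.2361, -3.7639.
Both eigenvalues < 0, so H is negative definite -> x* is a strict local max.

max


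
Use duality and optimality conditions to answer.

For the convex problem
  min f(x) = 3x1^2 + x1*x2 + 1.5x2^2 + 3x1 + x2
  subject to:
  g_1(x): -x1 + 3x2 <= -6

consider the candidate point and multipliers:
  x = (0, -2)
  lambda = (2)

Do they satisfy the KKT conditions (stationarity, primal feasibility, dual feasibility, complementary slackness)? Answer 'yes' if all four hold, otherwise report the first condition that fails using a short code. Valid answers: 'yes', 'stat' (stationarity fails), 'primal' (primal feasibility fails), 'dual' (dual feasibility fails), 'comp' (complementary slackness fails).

Gradient of f: grad f(x) = Q x + c = (1, -5)
Constraint values g_i(x) = a_i^T x - b_i:
  g_1((0, -2)) = 0
Stationarity residual: grad f(x) + sum_i lambda_i a_i = (-1, 1)
  -> stationarity FAILS
Primal feasibility (all g_i <= 0): OK
Dual feasibility (all lambda_i >= 0): OK
Complementary slackness (lambda_i * g_i(x) = 0 for all i): OK

Verdict: the first failing condition is stationarity -> stat.

stat


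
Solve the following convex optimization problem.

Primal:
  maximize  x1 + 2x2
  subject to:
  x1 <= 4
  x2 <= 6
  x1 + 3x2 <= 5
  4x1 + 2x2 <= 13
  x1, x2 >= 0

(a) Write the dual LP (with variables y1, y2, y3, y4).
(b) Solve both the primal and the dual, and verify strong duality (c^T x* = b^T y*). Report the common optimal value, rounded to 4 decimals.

The standard primal-dual pair for 'max c^T x s.t. A x <= b, x >= 0' is:
  Dual:  min b^T y  s.t.  A^T y >= c,  y >= 0.

So the dual LP is:
  minimize  4y1 + 6y2 + 5y3 + 13y4
  subject to:
    y1 + y3 + 4y4 >= 1
    y2 + 3y3 + 2y4 >= 2
    y1, y2, y3, y4 >= 0

Solving the primal: x* = (2.9, 0.7).
  primal value c^T x* = 4.3.
Solving the dual: y* = (0, 0, 0.6, 0.1).
  dual value b^T y* = 4.3.
Strong duality: c^T x* = b^T y*. Confirmed.

4.3


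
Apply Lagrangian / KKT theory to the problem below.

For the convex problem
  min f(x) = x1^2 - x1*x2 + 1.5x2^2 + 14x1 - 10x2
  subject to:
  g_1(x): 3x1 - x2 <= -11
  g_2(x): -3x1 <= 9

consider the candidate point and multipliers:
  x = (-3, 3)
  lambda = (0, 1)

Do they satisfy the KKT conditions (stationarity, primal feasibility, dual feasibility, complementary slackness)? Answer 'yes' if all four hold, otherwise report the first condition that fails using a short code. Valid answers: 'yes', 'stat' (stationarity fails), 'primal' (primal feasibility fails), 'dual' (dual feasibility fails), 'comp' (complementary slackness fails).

Gradient of f: grad f(x) = Q x + c = (5, 2)
Constraint values g_i(x) = a_i^T x - b_i:
  g_1((-3, 3)) = -1
  g_2((-3, 3)) = 0
Stationarity residual: grad f(x) + sum_i lambda_i a_i = (2, 2)
  -> stationarity FAILS
Primal feasibility (all g_i <= 0): OK
Dual feasibility (all lambda_i >= 0): OK
Complementary slackness (lambda_i * g_i(x) = 0 for all i): OK

Verdict: the first failing condition is stationarity -> stat.

stat


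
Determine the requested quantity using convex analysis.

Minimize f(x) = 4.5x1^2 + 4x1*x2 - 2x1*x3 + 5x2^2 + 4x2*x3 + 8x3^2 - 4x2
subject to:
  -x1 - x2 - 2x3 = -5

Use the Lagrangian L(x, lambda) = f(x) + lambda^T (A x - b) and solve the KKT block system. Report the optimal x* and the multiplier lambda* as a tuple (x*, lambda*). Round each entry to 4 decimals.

Form the Lagrangian:
  L(x, lambda) = (1/2) x^T Q x + c^T x + lambda^T (A x - b)
Stationarity (grad_x L = 0): Q x + c + A^T lambda = 0.
Primal feasibility: A x = b.

This gives the KKT block system:
  [ Q   A^T ] [ x     ]   [-c ]
  [ A    0  ] [ lambda ] = [ b ]

Solving the linear system:
  x*      = (1.505, 0.3465, 1.5743)
  lambda* = (11.7822)
  f(x*)   = 28.7624

x* = (1.505, 0.3465, 1.5743), lambda* = (11.7822)


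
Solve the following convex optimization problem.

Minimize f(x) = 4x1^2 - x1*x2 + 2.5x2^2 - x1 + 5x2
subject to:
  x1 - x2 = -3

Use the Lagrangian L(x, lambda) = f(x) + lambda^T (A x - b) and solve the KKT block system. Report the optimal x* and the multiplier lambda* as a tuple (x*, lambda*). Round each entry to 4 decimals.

Form the Lagrangian:
  L(x, lambda) = (1/2) x^T Q x + c^T x + lambda^T (A x - b)
Stationarity (grad_x L = 0): Q x + c + A^T lambda = 0.
Primal feasibility: A x = b.

This gives the KKT block system:
  [ Q   A^T ] [ x     ]   [-c ]
  [ A    0  ] [ lambda ] = [ b ]

Solving the linear system:
  x*      = (-1.4545, 1.5455)
  lambda* = (14.1818)
  f(x*)   = 25.8636

x* = (-1.4545, 1.5455), lambda* = (14.1818)


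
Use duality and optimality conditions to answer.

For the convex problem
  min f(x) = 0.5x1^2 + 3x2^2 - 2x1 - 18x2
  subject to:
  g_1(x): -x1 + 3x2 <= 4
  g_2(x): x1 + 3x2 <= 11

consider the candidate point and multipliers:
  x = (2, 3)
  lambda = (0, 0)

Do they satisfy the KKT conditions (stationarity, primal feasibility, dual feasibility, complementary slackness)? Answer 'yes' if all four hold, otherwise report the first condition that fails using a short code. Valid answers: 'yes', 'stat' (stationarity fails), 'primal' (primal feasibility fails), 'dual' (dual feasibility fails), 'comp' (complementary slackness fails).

Gradient of f: grad f(x) = Q x + c = (0, 0)
Constraint values g_i(x) = a_i^T x - b_i:
  g_1((2, 3)) = 3
  g_2((2, 3)) = 0
Stationarity residual: grad f(x) + sum_i lambda_i a_i = (0, 0)
  -> stationarity OK
Primal feasibility (all g_i <= 0): FAILS
Dual feasibility (all lambda_i >= 0): OK
Complementary slackness (lambda_i * g_i(x) = 0 for all i): OK

Verdict: the first failing condition is primal_feasibility -> primal.

primal


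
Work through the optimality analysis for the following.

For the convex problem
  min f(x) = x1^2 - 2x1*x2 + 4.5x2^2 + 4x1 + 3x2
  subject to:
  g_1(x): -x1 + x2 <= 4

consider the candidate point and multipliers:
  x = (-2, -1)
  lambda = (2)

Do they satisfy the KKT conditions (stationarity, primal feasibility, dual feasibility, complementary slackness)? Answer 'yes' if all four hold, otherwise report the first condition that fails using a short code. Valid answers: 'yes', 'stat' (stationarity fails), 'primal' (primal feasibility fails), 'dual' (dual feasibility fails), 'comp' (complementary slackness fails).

Gradient of f: grad f(x) = Q x + c = (2, -2)
Constraint values g_i(x) = a_i^T x - b_i:
  g_1((-2, -1)) = -3
Stationarity residual: grad f(x) + sum_i lambda_i a_i = (0, 0)
  -> stationarity OK
Primal feasibility (all g_i <= 0): OK
Dual feasibility (all lambda_i >= 0): OK
Complementary slackness (lambda_i * g_i(x) = 0 for all i): FAILS

Verdict: the first failing condition is complementary_slackness -> comp.

comp


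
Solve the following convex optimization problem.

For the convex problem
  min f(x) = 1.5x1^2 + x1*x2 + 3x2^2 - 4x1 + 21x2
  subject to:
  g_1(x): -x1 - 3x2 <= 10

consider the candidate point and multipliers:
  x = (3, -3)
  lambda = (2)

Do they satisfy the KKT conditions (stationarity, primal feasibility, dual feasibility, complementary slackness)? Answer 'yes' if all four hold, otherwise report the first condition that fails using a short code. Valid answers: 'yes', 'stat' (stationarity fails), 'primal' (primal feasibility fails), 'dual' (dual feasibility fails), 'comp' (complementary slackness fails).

Gradient of f: grad f(x) = Q x + c = (2, 6)
Constraint values g_i(x) = a_i^T x - b_i:
  g_1((3, -3)) = -4
Stationarity residual: grad f(x) + sum_i lambda_i a_i = (0, 0)
  -> stationarity OK
Primal feasibility (all g_i <= 0): OK
Dual feasibility (all lambda_i >= 0): OK
Complementary slackness (lambda_i * g_i(x) = 0 for all i): FAILS

Verdict: the first failing condition is complementary_slackness -> comp.

comp


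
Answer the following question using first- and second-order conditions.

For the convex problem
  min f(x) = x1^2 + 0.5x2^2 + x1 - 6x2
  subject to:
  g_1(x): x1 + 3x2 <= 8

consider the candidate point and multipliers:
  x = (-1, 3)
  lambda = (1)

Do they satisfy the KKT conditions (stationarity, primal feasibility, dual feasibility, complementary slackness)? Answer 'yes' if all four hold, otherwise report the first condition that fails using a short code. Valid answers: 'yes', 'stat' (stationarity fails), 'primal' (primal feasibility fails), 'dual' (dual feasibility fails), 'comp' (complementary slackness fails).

Gradient of f: grad f(x) = Q x + c = (-1, -3)
Constraint values g_i(x) = a_i^T x - b_i:
  g_1((-1, 3)) = 0
Stationarity residual: grad f(x) + sum_i lambda_i a_i = (0, 0)
  -> stationarity OK
Primal feasibility (all g_i <= 0): OK
Dual feasibility (all lambda_i >= 0): OK
Complementary slackness (lambda_i * g_i(x) = 0 for all i): OK

Verdict: yes, KKT holds.

yes


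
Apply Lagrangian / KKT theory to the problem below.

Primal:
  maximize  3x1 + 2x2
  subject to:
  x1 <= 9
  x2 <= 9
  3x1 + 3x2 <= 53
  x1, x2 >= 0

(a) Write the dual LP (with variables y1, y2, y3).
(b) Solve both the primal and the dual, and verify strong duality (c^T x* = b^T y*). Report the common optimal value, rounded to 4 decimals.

The standard primal-dual pair for 'max c^T x s.t. A x <= b, x >= 0' is:
  Dual:  min b^T y  s.t.  A^T y >= c,  y >= 0.

So the dual LP is:
  minimize  9y1 + 9y2 + 53y3
  subject to:
    y1 + 3y3 >= 3
    y2 + 3y3 >= 2
    y1, y2, y3 >= 0

Solving the primal: x* = (9, 8.6667).
  primal value c^T x* = 44.3333.
Solving the dual: y* = (1, 0, 0.6667).
  dual value b^T y* = 44.3333.
Strong duality: c^T x* = b^T y*. Confirmed.

44.3333


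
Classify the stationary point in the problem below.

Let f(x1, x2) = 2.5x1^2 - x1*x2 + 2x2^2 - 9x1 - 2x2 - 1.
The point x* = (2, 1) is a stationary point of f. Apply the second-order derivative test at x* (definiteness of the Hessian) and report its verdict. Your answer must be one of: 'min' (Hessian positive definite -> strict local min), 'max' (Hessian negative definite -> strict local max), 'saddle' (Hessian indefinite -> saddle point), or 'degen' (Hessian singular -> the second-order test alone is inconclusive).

Compute the Hessian H = grad^2 f:
  H = [[5, -1], [-1, 4]]
Verify stationarity: grad f(x*) = H x* + g = (0, 0).
Eigenvalues of H: 3.382, 5.618.
Both eigenvalues > 0, so H is positive definite -> x* is a strict local min.

min
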